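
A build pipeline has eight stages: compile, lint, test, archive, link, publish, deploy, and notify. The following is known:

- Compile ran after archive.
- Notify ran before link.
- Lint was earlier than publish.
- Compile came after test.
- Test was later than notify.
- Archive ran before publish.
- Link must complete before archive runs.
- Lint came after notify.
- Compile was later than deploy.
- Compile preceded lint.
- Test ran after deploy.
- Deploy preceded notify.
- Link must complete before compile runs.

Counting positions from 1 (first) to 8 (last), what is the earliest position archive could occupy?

Deploy, link, and notify must all come before archive — 3 forced predecessors.
Nothing else is forced ahead of archive, so its earliest slot is position 3 + 1 = 4.

4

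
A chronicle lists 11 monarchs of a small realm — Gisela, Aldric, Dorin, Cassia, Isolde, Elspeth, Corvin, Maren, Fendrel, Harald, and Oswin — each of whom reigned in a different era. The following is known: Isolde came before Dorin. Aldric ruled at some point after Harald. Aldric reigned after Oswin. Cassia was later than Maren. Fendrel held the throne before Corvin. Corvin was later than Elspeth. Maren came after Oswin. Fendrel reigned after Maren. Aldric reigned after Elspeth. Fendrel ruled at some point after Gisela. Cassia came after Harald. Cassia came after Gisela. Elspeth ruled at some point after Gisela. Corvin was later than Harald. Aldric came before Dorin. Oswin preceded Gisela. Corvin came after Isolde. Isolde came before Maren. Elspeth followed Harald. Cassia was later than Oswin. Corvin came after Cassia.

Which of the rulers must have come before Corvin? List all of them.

Cassia, Elspeth, Fendrel, Gisela, Harald, Isolde, Maren, Oswin

Directly stated before Corvin: Cassia, Elspeth, Fendrel, Harald, and Isolde.
Gisela reaches Corvin via Gisela → Fendrel → Corvin.
Maren reaches Corvin via Maren → Fendrel → Corvin.
Oswin reaches Corvin via Oswin → Cassia → Corvin.
No chain forces Aldric (or any of the others) ahead of Corvin.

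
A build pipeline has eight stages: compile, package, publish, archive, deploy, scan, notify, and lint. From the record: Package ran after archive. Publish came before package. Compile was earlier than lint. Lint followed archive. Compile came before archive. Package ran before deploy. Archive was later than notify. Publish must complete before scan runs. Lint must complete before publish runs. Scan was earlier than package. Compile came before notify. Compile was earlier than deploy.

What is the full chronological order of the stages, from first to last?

compile, notify, archive, lint, publish, scan, package, deploy

The constraints fix every adjacent pair, so only one ordering works:
compile → notify → archive → lint → publish → scan → package → deploy.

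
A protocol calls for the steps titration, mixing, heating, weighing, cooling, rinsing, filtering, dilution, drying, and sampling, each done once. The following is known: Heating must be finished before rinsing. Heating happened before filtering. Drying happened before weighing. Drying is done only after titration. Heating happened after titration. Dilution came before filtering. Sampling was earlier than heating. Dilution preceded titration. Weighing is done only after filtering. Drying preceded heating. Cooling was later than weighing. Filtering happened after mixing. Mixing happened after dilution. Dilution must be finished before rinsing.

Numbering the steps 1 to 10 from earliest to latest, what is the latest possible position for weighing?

Weighing must come before cooling — 1 step forced after it.
Everything else can be placed before weighing in some valid order, so weighing can sit as late as position 10 − 1 = 9.

9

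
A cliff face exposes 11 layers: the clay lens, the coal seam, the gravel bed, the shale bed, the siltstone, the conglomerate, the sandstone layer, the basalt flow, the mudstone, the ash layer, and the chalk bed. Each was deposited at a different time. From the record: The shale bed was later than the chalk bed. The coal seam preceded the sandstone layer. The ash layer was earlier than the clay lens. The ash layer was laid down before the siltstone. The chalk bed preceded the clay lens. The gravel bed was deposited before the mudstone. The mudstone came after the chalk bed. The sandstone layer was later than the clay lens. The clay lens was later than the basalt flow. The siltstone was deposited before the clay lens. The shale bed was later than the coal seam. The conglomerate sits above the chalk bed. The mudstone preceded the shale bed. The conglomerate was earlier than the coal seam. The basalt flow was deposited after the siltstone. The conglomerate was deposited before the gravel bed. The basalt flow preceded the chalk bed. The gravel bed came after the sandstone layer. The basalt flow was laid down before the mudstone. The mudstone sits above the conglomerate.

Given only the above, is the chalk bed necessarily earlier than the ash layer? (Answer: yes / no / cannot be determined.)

Tracing the constraints gives the ash layer → the siltstone → the basalt flow → the chalk bed, so the ash layer must come before the chalk bed.
That means the chalk bed cannot be before the ash layer.

no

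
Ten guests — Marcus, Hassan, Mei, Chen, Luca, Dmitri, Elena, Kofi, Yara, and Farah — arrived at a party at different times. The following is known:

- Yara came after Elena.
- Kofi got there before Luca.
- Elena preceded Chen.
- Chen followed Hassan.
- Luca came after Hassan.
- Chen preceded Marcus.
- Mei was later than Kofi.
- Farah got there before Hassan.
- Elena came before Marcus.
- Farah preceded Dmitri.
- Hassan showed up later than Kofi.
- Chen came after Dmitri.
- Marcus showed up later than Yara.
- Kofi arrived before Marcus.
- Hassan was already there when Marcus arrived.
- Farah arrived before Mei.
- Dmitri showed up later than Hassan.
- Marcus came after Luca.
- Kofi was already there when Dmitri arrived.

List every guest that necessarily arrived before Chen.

Dmitri, Elena, Farah, Hassan, Kofi

Directly stated before Chen: Dmitri, Elena, and Hassan.
Farah reaches Chen via Farah → Dmitri → Chen.
Kofi reaches Chen via Kofi → Dmitri → Chen.
No chain forces Marcus (or any of the others) ahead of Chen.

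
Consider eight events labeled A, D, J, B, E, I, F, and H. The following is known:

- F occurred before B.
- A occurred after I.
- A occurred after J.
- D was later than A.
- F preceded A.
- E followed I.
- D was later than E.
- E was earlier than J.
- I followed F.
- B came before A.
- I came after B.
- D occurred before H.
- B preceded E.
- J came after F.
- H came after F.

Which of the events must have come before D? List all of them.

A, B, E, F, I, J

Directly stated before D: A and E.
B reaches D via B → E → D.
F reaches D via F → A → D.
I reaches D via I → E → D.
Likewise J reaches D by chaining the stated constraints.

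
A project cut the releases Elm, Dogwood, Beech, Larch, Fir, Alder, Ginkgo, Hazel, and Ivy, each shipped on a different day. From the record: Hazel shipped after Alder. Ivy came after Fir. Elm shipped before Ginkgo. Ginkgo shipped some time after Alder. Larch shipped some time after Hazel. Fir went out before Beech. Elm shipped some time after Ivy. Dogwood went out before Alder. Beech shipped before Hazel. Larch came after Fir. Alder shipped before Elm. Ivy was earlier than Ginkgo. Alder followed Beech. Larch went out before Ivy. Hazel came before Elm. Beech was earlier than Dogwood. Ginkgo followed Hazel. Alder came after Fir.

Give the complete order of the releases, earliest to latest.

The constraints fix every adjacent pair, so only one ordering works:
Fir → Beech → Dogwood → Alder → Hazel → Larch → Ivy → Elm → Ginkgo.

Fir, Beech, Dogwood, Alder, Hazel, Larch, Ivy, Elm, Ginkgo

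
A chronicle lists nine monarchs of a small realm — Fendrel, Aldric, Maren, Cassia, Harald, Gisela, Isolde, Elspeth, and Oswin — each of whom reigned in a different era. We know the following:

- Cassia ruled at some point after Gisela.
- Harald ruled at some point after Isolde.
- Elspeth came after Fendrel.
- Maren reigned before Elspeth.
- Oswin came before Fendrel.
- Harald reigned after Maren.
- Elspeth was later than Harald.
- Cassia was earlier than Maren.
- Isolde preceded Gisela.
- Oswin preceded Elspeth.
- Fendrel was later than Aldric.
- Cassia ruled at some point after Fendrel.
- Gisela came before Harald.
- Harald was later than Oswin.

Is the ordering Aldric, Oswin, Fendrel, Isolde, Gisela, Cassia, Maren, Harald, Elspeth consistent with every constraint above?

yes

Check each stated constraint against the proposed order — e.g. Oswin is ahead of Harald; Oswin is ahead of Elspeth. Every pair is in the required order; nothing is violated.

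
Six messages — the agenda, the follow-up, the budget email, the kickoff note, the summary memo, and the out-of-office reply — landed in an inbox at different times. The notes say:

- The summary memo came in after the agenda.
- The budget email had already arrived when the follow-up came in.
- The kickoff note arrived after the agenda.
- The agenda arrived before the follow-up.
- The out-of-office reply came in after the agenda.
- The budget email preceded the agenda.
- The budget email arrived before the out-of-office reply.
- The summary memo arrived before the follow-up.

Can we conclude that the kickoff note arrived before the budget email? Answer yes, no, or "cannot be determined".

no

Tracing the constraints gives the budget email → the agenda → the kickoff note, so the budget email must come before the kickoff note.
That means the kickoff note cannot be before the budget email.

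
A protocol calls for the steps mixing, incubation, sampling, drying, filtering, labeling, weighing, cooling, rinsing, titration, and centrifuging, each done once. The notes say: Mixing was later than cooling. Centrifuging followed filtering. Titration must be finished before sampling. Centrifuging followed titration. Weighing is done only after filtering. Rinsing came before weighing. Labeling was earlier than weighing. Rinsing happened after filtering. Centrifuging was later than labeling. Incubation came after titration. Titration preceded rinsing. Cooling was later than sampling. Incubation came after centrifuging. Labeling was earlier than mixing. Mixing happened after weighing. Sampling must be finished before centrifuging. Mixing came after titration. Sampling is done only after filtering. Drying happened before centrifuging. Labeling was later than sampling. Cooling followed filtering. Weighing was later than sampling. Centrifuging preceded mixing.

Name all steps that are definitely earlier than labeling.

Directly stated before labeling: sampling.
Filtering reaches labeling via filtering → sampling → labeling.
Titration reaches labeling via titration → sampling → labeling.

filtering, sampling, titration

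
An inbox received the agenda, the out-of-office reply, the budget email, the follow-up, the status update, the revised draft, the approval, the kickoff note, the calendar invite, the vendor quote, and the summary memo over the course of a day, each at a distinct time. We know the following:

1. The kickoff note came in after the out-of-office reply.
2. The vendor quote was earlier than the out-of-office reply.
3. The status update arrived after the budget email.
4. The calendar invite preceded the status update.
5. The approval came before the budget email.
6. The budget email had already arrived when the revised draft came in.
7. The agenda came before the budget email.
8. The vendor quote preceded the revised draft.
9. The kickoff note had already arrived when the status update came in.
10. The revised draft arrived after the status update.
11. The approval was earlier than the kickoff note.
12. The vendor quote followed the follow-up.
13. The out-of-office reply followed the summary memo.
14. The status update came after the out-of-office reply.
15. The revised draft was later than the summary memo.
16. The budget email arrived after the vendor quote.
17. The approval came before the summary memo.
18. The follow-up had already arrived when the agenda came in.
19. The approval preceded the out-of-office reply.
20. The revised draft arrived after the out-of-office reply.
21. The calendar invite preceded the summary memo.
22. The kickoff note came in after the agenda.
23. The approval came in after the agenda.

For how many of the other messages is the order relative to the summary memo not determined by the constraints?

2

Forced before the summary memo: the agenda, the approval, the calendar invite, and the follow-up; forced after the summary memo: the kickoff note, the out-of-office reply, the revised draft, and the status update.
That leaves the budget email and the vendor quote with no forced order relative to the summary memo — 2.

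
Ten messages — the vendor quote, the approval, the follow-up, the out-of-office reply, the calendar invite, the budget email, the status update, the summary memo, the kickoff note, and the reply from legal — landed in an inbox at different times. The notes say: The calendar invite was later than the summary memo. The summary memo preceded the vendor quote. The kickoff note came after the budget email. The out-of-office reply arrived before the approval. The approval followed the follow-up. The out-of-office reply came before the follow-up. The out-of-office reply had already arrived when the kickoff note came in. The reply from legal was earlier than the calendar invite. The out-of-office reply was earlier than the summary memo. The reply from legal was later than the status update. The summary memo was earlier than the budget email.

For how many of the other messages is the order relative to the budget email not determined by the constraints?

6

Forced before the budget email: the out-of-office reply and the summary memo; forced after the budget email: the kickoff note.
That leaves the approval, the calendar invite, the follow-up, the reply from legal, the status update, and the vendor quote with no forced order relative to the budget email — 6.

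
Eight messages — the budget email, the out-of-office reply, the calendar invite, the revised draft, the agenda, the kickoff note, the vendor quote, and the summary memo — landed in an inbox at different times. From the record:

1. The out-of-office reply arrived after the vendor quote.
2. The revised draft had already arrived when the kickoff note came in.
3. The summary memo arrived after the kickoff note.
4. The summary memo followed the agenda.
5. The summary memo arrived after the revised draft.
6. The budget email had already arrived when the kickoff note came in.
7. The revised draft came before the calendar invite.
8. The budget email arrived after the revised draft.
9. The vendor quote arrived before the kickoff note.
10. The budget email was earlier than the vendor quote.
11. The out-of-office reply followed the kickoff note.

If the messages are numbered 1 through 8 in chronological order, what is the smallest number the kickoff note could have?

4

The budget email, the revised draft, and the vendor quote must all come before the kickoff note — 3 forced predecessors.
Nothing else is forced ahead of the kickoff note, so its earliest slot is position 3 + 1 = 4.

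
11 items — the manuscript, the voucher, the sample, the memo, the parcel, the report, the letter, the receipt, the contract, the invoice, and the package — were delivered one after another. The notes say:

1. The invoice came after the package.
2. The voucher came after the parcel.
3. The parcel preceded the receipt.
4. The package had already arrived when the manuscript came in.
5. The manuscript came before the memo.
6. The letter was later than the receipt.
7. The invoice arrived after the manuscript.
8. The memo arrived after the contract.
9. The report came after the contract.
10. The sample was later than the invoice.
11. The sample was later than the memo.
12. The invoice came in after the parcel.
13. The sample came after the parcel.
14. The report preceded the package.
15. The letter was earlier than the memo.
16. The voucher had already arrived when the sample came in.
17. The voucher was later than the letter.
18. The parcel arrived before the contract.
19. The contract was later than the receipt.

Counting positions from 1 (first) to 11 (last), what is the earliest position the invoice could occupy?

7

The contract, the manuscript, the package, the parcel, the receipt, and the report must all come before the invoice — 6 forced predecessors.
Nothing else is forced ahead of the invoice, so its earliest slot is position 6 + 1 = 7.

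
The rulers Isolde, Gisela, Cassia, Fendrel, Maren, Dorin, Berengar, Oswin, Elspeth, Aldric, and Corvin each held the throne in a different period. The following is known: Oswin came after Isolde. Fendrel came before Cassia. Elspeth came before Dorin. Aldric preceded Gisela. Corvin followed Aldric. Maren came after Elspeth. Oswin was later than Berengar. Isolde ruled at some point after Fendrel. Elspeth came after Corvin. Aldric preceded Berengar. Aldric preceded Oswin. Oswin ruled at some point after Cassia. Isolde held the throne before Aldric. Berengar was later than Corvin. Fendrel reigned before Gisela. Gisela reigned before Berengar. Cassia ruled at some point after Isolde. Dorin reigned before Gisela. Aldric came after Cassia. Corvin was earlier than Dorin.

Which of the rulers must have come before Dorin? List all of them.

Aldric, Cassia, Corvin, Elspeth, Fendrel, Isolde

Directly stated before Dorin: Corvin and Elspeth.
Aldric reaches Dorin via Aldric → Corvin → Dorin.
Cassia reaches Dorin via Cassia → Aldric → Corvin → Dorin.
Fendrel reaches Dorin via Fendrel → Isolde → Aldric → Corvin → Dorin.
Likewise Isolde reaches Dorin by chaining the stated constraints.
No chain forces Maren (or any of the others) ahead of Dorin.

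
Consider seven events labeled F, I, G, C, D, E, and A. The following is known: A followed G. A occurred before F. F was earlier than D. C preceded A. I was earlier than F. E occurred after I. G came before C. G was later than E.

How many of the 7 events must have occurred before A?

Directly stated before A: C and G.
E reaches A via E → G → A.
I reaches A via I → E → G → A.
That's C, E, G, and I — 4 in all.

4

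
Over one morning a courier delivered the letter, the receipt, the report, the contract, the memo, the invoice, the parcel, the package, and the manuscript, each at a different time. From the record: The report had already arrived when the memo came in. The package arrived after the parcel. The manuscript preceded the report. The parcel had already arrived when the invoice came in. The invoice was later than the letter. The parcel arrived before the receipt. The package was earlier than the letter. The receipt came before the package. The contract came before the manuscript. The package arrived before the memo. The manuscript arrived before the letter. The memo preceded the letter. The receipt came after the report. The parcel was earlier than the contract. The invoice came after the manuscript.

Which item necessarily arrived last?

Every other item has a chain of constraints placing it before the invoice, so the invoice is last.

the invoice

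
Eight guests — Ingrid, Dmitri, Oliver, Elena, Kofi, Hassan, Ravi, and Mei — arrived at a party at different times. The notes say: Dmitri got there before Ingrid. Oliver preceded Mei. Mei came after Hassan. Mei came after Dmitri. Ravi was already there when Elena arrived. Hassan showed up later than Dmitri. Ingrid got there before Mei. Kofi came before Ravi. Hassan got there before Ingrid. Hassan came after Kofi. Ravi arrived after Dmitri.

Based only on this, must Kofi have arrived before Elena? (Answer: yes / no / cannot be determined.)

yes

Chain the constraints: Kofi → Ravi → Elena. Each link is directly stated, so Kofi comes before Elena.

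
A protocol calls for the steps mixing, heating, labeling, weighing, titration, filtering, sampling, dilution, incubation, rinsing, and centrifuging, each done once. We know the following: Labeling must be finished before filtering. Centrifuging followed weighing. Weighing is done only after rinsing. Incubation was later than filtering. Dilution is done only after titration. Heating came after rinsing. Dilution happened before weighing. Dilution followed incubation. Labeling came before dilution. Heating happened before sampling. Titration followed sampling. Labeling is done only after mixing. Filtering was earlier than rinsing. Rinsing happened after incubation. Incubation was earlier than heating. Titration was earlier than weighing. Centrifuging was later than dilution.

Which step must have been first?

mixing

Mixing has a chain of constraints placing it before every other step, so mixing must be first.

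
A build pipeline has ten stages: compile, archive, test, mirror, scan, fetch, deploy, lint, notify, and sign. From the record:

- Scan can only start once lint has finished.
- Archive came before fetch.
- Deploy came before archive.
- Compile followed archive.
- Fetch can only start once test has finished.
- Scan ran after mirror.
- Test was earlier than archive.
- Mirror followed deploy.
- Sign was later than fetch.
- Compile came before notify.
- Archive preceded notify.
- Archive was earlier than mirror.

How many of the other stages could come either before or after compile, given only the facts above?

Forced before compile: archive, deploy, and test; forced after compile: notify.
That leaves fetch, lint, mirror, scan, and sign with no forced order relative to compile — 5.

5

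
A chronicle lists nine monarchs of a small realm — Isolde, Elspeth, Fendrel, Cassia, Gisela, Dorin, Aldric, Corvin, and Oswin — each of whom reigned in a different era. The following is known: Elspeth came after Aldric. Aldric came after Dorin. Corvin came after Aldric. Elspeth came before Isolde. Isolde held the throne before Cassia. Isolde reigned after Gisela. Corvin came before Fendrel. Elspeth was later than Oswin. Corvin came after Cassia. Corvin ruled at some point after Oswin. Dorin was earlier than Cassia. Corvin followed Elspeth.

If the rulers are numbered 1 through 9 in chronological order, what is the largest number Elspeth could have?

5

Elspeth must come before Cassia, Corvin, Fendrel, and Isolde — 4 rulers forced after them.
Everything else can be placed before Elspeth in some valid order, so Elspeth can sit as late as position 9 − 4 = 5.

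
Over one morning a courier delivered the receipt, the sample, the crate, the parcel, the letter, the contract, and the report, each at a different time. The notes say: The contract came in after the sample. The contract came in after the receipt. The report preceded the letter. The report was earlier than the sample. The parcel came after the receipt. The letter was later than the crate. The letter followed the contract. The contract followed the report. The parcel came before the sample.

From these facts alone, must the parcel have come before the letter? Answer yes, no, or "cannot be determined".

Chain the constraints: the parcel → the sample → the contract → the letter. Each link is directly stated, so the parcel comes before the letter.

yes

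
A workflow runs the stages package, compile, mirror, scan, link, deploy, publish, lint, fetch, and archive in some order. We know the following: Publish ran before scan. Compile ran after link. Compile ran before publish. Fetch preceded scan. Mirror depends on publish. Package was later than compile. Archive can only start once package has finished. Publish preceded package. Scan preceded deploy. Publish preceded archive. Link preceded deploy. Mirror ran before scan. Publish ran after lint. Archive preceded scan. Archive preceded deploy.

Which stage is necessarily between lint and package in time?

publish

Tracing the constraints gives lint → publish → package, so publish sits after lint and before package.
No other stage is forced both after lint and before package.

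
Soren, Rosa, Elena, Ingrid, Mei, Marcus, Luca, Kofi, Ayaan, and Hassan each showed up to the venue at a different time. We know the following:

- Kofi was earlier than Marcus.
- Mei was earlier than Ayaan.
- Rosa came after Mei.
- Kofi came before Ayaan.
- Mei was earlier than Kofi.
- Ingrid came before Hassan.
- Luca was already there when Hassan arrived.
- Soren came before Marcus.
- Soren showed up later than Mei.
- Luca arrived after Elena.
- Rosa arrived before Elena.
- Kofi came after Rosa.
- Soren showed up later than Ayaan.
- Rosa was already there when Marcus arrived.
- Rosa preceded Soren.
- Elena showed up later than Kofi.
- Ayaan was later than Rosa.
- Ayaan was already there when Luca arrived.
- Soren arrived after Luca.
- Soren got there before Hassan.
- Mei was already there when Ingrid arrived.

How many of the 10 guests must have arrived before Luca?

Directly stated before Luca: Ayaan and Elena.
Kofi reaches Luca via Kofi → Ayaan → Luca.
Mei reaches Luca via Mei → Ayaan → Luca.
Rosa reaches Luca via Rosa → Ayaan → Luca.
That's Ayaan, Elena, Kofi, Mei, and Rosa — 5 in all.

5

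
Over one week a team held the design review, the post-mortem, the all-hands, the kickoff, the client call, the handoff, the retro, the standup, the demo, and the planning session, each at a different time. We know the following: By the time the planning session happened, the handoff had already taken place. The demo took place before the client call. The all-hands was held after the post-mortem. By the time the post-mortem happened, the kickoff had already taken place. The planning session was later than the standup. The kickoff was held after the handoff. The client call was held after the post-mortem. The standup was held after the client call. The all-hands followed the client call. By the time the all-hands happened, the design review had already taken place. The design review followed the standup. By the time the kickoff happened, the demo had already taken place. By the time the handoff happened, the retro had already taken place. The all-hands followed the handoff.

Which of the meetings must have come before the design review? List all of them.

Directly stated before the design review: the standup.
The client call reaches the design review via the client call → the standup → the design review.
The demo reaches the design review via the demo → the client call → the standup → the design review.
The handoff reaches the design review via the handoff → the kickoff → the post-mortem → the client call → the standup → the design review.
Likewise the kickoff, the post-mortem, and the retro each reach the design review by chaining the stated constraints.
No chain forces the all-hands (or any of the others) ahead of the design review.

the client call, the demo, the handoff, the kickoff, the post-mortem, the retro, the standup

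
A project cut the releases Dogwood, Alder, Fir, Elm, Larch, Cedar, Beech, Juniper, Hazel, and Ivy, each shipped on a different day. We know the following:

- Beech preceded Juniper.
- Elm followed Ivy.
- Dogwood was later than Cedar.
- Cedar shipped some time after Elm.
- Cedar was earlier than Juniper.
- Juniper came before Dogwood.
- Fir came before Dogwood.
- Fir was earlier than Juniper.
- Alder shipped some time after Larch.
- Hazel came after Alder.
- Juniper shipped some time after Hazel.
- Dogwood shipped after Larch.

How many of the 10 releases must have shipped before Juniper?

Directly stated before Juniper: Beech, Cedar, Fir, and Hazel.
Alder reaches Juniper via Alder → Hazel → Juniper.
Elm reaches Juniper via Elm → Cedar → Juniper.
Ivy reaches Juniper via Ivy → Elm → Cedar → Juniper.
Likewise Larch reaches Juniper by chaining the stated constraints.
No chain forces Dogwood ahead of Juniper.
That's Alder, Beech, Cedar, Elm, Fir, Hazel, Ivy, and Larch — 8 in all.

8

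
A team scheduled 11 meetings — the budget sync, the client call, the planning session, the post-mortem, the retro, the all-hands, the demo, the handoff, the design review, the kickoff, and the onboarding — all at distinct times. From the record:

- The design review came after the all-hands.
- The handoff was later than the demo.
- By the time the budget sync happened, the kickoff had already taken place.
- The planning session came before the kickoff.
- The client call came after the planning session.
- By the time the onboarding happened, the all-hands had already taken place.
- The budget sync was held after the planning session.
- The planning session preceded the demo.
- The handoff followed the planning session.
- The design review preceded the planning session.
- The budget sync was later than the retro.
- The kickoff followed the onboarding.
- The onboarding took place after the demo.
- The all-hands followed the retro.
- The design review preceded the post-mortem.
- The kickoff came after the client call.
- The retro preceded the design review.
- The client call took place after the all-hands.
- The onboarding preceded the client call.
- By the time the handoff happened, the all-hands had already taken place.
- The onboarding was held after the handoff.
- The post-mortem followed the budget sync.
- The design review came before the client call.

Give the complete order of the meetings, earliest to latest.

The constraints fix every adjacent pair, so only one ordering works:
the retro → the all-hands → the design review → the planning session → the demo → the handoff → the onboarding → the client call → the kickoff → the budget sync → the post-mortem.

the retro, the all-hands, the design review, the planning session, the demo, the handoff, the onboarding, the client call, the kickoff, the budget sync, the post-mortem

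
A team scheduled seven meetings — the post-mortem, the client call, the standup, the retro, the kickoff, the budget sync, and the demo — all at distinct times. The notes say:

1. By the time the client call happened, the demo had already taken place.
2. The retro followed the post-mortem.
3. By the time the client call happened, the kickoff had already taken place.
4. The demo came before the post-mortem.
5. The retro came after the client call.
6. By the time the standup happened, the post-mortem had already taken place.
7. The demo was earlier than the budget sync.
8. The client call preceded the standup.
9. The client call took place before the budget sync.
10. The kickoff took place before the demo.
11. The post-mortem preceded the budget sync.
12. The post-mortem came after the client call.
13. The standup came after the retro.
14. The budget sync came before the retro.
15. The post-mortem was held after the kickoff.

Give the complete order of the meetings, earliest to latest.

the kickoff, the demo, the client call, the post-mortem, the budget sync, the retro, the standup

The constraints fix every adjacent pair, so only one ordering works:
the kickoff → the demo → the client call → the post-mortem → the budget sync → the retro → the standup.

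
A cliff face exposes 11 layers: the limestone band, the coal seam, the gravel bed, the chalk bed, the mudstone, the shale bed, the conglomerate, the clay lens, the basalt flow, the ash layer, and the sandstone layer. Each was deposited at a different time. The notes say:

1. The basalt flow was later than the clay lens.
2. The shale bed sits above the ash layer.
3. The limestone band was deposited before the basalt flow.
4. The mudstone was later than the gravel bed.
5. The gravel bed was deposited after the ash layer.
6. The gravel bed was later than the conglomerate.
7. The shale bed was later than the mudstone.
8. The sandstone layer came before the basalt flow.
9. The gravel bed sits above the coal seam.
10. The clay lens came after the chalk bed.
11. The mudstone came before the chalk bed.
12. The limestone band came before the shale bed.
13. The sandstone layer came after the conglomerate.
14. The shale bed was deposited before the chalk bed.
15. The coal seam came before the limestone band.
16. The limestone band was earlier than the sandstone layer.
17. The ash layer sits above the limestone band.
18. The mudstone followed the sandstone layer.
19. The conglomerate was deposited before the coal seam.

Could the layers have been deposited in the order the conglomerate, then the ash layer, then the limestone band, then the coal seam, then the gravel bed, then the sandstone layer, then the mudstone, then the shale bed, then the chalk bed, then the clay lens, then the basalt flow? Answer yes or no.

The constraints require the coal seam before the limestone band, but in the proposed sequence the limestone band appears ahead of the coal seam. That one violation is enough.

no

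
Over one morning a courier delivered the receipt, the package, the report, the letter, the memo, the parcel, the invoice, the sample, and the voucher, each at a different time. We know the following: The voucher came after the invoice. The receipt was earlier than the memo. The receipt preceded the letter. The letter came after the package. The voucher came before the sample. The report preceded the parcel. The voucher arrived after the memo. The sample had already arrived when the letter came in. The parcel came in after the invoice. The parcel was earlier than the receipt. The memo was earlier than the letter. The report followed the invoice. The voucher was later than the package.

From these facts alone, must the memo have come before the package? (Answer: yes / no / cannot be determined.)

No chain of stated constraints runs from the memo to the package, and none runs from the package to the memo either.
So the relative order of the memo and the package is not fixed by the given facts.

cannot be determined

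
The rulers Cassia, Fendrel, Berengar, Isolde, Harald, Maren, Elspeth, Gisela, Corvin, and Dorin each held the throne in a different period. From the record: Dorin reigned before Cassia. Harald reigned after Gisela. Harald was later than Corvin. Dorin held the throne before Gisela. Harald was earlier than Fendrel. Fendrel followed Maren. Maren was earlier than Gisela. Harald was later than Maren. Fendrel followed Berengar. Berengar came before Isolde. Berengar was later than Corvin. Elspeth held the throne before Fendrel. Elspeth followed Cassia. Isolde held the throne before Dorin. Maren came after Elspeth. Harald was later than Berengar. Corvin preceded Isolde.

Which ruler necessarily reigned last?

Fendrel

Every other ruler has a chain of constraints placing them before Fendrel, so Fendrel is last.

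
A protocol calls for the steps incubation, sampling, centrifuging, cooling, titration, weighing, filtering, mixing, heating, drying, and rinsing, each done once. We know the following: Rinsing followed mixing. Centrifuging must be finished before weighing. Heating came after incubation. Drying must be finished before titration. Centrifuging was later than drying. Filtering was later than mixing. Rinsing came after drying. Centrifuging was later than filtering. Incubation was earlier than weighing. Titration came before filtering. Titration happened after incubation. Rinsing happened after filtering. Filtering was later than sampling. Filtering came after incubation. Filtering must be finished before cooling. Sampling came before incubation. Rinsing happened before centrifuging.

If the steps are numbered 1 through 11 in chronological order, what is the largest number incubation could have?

4

Incubation must come before centrifuging, cooling, filtering, heating, rinsing, titration, and weighing — 7 steps forced after it.
Everything else can be placed before incubation in some valid order, so incubation can sit as late as position 11 − 7 = 4.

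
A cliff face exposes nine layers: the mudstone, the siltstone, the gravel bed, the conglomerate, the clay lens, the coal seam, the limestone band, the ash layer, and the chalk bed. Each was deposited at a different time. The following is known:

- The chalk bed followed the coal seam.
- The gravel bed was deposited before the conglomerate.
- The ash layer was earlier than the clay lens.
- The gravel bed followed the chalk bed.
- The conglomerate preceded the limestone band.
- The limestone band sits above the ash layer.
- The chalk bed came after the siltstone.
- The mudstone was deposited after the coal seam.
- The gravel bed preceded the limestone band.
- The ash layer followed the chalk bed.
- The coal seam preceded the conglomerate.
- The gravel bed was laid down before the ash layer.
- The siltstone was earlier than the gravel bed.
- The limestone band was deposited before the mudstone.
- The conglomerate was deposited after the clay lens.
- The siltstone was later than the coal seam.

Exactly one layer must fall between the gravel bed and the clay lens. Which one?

the ash layer

Tracing the constraints gives the gravel bed → the ash layer → the clay lens, so the ash layer sits after the gravel bed and before the clay lens.
No other layer is forced both after the gravel bed and before the clay lens.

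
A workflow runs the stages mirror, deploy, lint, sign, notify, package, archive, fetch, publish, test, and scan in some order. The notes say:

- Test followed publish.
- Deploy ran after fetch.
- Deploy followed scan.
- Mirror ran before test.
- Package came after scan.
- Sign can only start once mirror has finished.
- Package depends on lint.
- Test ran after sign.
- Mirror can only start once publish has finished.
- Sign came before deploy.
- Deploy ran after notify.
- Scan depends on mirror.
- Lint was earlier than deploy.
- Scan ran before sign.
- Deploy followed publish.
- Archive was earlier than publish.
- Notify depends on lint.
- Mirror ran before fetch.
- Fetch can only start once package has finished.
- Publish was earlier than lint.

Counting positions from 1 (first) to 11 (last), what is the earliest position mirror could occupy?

Archive and publish must both come before mirror — 2 forced predecessors.
Nothing else is forced ahead of mirror, so its earliest slot is position 2 + 1 = 3.

3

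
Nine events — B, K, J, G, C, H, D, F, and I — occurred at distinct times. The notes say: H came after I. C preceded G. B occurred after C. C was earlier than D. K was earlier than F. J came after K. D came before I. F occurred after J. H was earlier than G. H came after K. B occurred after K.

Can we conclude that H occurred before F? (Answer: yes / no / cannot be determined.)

No chain of stated constraints runs from H to F, and none runs from F to H either.
So the relative order of H and F is not fixed by the given facts.

cannot be determined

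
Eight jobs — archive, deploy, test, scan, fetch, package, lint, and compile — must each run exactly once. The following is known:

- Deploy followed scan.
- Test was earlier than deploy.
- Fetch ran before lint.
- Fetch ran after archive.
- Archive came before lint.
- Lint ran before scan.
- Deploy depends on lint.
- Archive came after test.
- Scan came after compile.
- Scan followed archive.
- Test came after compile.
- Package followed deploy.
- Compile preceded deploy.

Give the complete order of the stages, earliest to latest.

compile, test, archive, fetch, lint, scan, deploy, package

The constraints fix every adjacent pair, so only one ordering works:
compile → test → archive → fetch → lint → scan → deploy → package.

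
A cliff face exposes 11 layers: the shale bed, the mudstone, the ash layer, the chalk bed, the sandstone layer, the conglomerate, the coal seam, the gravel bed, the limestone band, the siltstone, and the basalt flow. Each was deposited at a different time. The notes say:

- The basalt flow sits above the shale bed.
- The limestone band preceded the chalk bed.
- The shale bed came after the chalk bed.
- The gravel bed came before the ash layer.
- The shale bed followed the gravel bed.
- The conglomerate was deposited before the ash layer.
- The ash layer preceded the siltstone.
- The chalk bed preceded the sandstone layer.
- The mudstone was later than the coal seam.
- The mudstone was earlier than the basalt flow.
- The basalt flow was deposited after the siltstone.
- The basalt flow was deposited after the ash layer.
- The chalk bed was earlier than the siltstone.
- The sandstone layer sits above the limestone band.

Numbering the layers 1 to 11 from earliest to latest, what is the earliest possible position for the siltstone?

The ash layer, the chalk bed, the conglomerate, the gravel bed, and the limestone band must all come before the siltstone — 5 forced predecessors.
Nothing else is forced ahead of the siltstone, so its earliest slot is position 5 + 1 = 6.

6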